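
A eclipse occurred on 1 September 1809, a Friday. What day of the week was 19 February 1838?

Monday

From September 1, 1809 to September 1, 1837: 28 years, of which 7 contain a Feb 29 — 21×365 + 7×366 = 10227 days.
September 1837: 30 − 1 = 29 days remain.
Then October (31), November (30), December (31), January (31): 31 + 30 + 31 + 31 = 123 days.
February 1–19, 1838: 19 days (1838 is not a leap year).
Residual: 171 days.
Total: 10398 days.
10398 mod 7 = 3, so 3 days after Friday is Monday.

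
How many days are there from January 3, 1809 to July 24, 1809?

202

January 1809: 31 − 3 = 28 days remain.
Then February 1809 (28), March (31), April (30), May (31), June (30): 28 + 31 + 30 + 31 + 30 = 150 days.
July 1–24, 1809: 24 days.
Total: 28 + 150 + 24 = 202 days.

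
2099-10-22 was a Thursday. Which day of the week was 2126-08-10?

Saturday

From October 22, 2099 to October 22, 2125: 26 years, of which 6 contain a Feb 29 — 20×365 + 6×366 = 9496 days.
(2100 is not a leap year (divisible by 100 but not 400).)
October 2125: 31 − 22 = 9 days remain.
Then 9 full months totalling 273 days.
August 1–10, 2126: 10 days.
Residual: 292 days.
Total: 9788 days.
9788 mod 7 = 2, so 2 days after Thursday is Saturday.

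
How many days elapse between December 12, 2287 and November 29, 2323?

From December 12, 2287 to December 12, 2322: 35 years, of which 8 contain a Feb 29 — 27×365 + 8×366 = 12783 days.
(2300 is not a leap year (divisible by 100 but not 400).)
December 2322: 31 − 12 = 19 days remain.
Then 10 full months totalling 304 days.
November 1–29, 2323: 29 days.
Residual: 352 days.
Total: 13135 days.

13135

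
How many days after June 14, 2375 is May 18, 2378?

1069

Day-of-year of June 14, 2375: 165.
Day-of-year of May 18, 2378: 138.
2375 has 365 days, so 365 − 165 = 200 days remain in 2375.
Full years: 2376: 366; 2377: 365. Sum = 731.
Total: 200 + 731 + 138 = 1069 days.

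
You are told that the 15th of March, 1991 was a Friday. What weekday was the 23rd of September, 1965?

Count forward from the earlier date (September 23, 1965) to the later (March 15, 1991):
From September 23, 1965 to September 23, 1990: 25 years, of which 6 contain a Feb 29 — 19×365 + 6×366 = 9131 days.
September 1990: 30 − 23 = 7 days remain.
Then October (31), November (30), December (31), January (31), February 1991 (28): 31 + 30 + 31 + 31 + 28 = 151 days.
March 1–15, 1991: 15 days.
Residual: 173 days.
Total: 9304 days.
9304 mod 7 = 1, so 1 day before Friday is Thursday.

Thursday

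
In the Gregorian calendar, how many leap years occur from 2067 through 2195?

31

Years divisible by 4: 2068, 2072, …, 2192 — 32 in all.
Of these, 2100 is divisible by 100 but not 400, so not leap.
Leap years: 32 − 1 = 31.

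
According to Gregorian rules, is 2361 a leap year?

No

2361 is not a leap year.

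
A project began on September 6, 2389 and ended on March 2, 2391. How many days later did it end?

Day-of-year of September 6, 2389: 249.
Day-of-year of March 2, 2391: 61.
2389 has 365 days, so 365 − 249 = 116 days remain in 2389.
Full years: 2390: 365. Sum = 365.
Total: 116 + 365 + 61 = 542 days.

542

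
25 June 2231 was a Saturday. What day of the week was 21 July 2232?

Saturday

June 2231: 30 − 25 = 5 days remain.
Then 12 full months totalling 366 days.
July 1–21, 2232: 21 days.
Total: 5 + 366 + 21 = 392 days.
392 is a multiple of 7, so 21 July 2232 falls on the same weekday: Saturday.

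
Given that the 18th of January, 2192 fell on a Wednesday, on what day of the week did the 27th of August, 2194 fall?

Wednesday

Day-of-year of January 18, 2192: 18.
Day-of-year of August 27, 2194: 239.
2192 has 366 days, so 366 − 18 = 348 days remain in 2192.
Full years: 2193: 365. Sum = 365.
Total: 348 + 365 + 239 = 952 days.
952 is a multiple of 7, so the 27th of August, 2194 falls on the same weekday: Wednesday.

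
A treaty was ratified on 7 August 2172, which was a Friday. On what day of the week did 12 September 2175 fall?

August 7, 2172 → August 7, 2173: 365 days.
August 7, 2173 → August 7, 2174: 365 days.
August 7, 2174 → August 7, 2175: 365 days.
August 2175: 31 − 7 = 24 days remain.
September 1–12, 2175: 12 days.
Residual: 36 days.
Total: 1131 days.
1131 mod 7 = 4, so 4 days after Friday is Tuesday.

Tuesday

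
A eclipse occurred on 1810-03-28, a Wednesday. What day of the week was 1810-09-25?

March 1810: 31 − 28 = 3 days remain.
Then April (30), May (31), June (30), July (31), August (31): 30 + 31 + 30 + 31 + 31 = 153 days.
September 1–25, 1810: 25 days.
Total: 3 + 153 + 25 = 181 days.
181 mod 7 = 6, so 6 days after Wednesday is Tuesday.

Tuesday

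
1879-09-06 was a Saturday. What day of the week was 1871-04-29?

Count forward from the earlier date (April 29, 1871) to the later (September 6, 1879):
From April 29, 1871 to April 29, 1879: 8 years, of which 2 contain a Feb 29 — 6×365 + 2×366 = 2922 days.
April 1879: 30 − 29 = 1 day remains.
Then May (31), June (30), July (31), August (31): 31 + 30 + 31 + 31 = 123 days.
September 1–6, 1879: 6 days.
Residual: 130 days.
Total: 3052 days.
3052 is a multiple of 7, so 1871-04-29 falls on the same weekday: Saturday.

Saturday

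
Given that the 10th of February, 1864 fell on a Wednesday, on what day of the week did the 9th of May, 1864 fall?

February 1864: 29 − 10 = 19 days remain (1864 is a leap year, so February has 29 days).
Then March (31), April (30): 31 + 30 = 61 days.
May 1–9, 1864: 9 days.
Total: 19 + 61 + 9 = 89 days.
89 mod 7 = 5, so 5 days after Wednesday is Monday.

Monday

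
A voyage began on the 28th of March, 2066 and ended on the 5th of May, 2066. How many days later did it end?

March 2066: 31 − 28 = 3 days remain.
Then April (30): 30 days.
May 1–5, 2066: 5 days.
Total: 3 + 30 + 5 = 38 days.

38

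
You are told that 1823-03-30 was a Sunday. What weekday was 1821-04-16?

Monday

Count forward from the earlier date (April 16, 1821) to the later (March 30, 1823):
April 1821: 30 − 16 = 14 days remain.
Then 22 full months totalling 669 days.
March 1–30, 1823: 30 days.
Total: 14 + 669 + 30 = 713 days.
713 mod 7 = 6, so 6 days before Sunday is Monday.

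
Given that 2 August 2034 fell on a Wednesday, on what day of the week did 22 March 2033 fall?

Tuesday

Count forward from the earlier date (March 22, 2033) to the later (August 2, 2034):
March 22, 2033 → March 22, 2034: 365 days.
March 2034: 31 − 22 = 9 days remain.
Then April (30), May (31), June (30), July (31): 30 + 31 + 30 + 31 = 122 days.
August 1–2, 2034: 2 days.
Residual: 133 days.
Total: 498 days.
498 mod 7 = 1, so 1 day before Wednesday is Tuesday.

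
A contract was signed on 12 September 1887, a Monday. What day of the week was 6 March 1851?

Count forward from the earlier date (March 6, 1851) to the later (September 12, 1887):
Day-of-year of March 6, 1851: 65.
Day-of-year of September 12, 1887: 255.
1851 has 365 days, so 365 − 65 = 300 days remain in 1851.
Full years 1852–1886: 26 common + 9 leap = 26×365 + 9×366 = 12784 days.
Total: 300 + 12784 + 255 = 13339 days.
13339 mod 7 = 4, so 4 days before Monday is Thursday.

Thursday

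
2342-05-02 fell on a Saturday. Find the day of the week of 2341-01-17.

Friday

Count forward from the earlier date (January 17, 2341) to the later (May 2, 2342):
January 2341: 31 − 17 = 14 days remain.
Then 15 full months totalling 454 days.
May 1–2, 2342: 2 days.
Total: 14 + 454 + 2 = 470 days.
470 mod 7 = 1, so 1 day before Saturday is Friday.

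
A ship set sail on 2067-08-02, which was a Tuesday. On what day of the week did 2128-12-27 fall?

Day-of-year of August 2, 2067: 214.
Day-of-year of December 27, 2128: 362.
2067 has 365 days, so 365 − 214 = 151 days remain in 2067.
Full years 2068–2127: 46 common + 14 leap = 46×365 + 14×366 = 21914 days.
Total: 151 + 21914 + 362 = 22427 days.
22427 mod 7 = 6, so 6 days after Tuesday is Monday.

Monday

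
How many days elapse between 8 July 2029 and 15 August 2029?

38

July 2029: 31 − 8 = 23 days remain.
August 1–15, 2029: 15 days.
Total: 23 + 15 = 38 days.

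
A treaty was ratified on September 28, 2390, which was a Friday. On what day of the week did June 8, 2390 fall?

Friday

Count forward from the earlier date (June 8, 2390) to the later (September 28, 2390):
June 2390: 30 − 8 = 22 days remain.
Then July (31), August (31): 31 + 31 = 62 days.
September 1–28, 2390: 28 days.
Total: 22 + 62 + 28 = 112 days.
112 is a multiple of 7, so June 8, 2390 falls on the same weekday: Friday.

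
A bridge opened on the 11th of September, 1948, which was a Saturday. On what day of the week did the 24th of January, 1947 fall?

Friday

Count forward from the earlier date (January 24, 1947) to the later (September 11, 1948):
Day-of-year of January 24, 1947: 24.
Day-of-year of September 11, 1948: 255.
1947 has 365 days, so 365 − 24 = 341 days remain in 1947.
Total: 341 + 255 = 596 days.
596 mod 7 = 1, so 1 day before Saturday is Friday.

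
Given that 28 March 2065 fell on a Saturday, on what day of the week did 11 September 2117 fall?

From March 28, 2065 to March 28, 2117: 52 years, of which 12 contain a Feb 29 — 40×365 + 12×366 = 18992 days.
(2100 is not a leap year (divisible by 100 but not 400).)
March 2117: 31 − 28 = 3 days remain.
Then April (30), May (31), June (30), July (31), August (31): 30 + 31 + 30 + 31 + 31 = 153 days.
September 1–11, 2117: 11 days.
Residual: 167 days.
Total: 19159 days.
19159 is a multiple of 7, so 11 September 2117 falls on the same weekday: Saturday.

Saturday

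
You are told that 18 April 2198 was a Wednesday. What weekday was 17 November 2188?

Count forward from the earlier date (November 17, 2188) to the later (April 18, 2198):
Day-of-year of November 17, 2188: 322.
Day-of-year of April 18, 2198: 108.
2188 has 366 days, so 366 − 322 = 44 days remain in 2188.
Full years 2189–2197: 7 common + 2 leap = 7×365 + 2×366 = 3287 days.
Total: 44 + 3287 + 108 = 3439 days.
3439 mod 7 = 2, so 2 days before Wednesday is Monday.

Monday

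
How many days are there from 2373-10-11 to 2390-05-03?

6048

From October 11, 2373 to October 11, 2389: 16 years, of which 4 contain a Feb 29 — 12×365 + 4×366 = 5844 days.
October 2389: 31 − 11 = 20 days remain.
Then November (30), December (31), January (31), February 2390 (28), March (31), April (30): 30 + 31 + 31 + 28 + 31 + 30 = 181 days.
May 1–3, 2390: 3 days.
Residual: 204 days.
Total: 6048 days.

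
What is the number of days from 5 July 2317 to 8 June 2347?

From July 5, 2317 to July 5, 2346: 29 years, of which 7 contain a Feb 29 — 22×365 + 7×366 = 10592 days.
July 2346: 31 − 5 = 26 days remain.
Then 10 full months totalling 304 days.
June 1–8, 2347: 8 days.
Residual: 338 days.
Total: 10930 days.

10930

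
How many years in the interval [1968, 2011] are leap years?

Years divisible by 4 in [1968, 2011]: 1968, 1972, 1976, 1980, 1984, 1988, 1992, 1996, 2000, 2004, 2008.
2000 is divisible by 400, so still leap.
No century exceptions apply. Count: 11.

11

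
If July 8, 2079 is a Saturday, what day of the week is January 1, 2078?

Saturday

Count forward from the earlier date (January 1, 2078) to the later (July 8, 2079):
January 2078: 31 − 1 = 30 days remain.
Then 17 full months totalling 515 days.
July 1–8, 2079: 8 days.
Total: 30 + 515 + 8 = 553 days.
553 is a multiple of 7, so January 1, 2078 falls on the same weekday: Saturday.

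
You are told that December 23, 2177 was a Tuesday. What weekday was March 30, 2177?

Sunday

Count forward from the earlier date (March 30, 2177) to the later (December 23, 2177):
March 2177: 31 − 30 = 1 day remains.
Then April (30), May (31), June (30), July (31), August (31), September (30), October (31), November (30): 30 + 31 + 30 + 31 + 31 + 30 + 31 + 30 = 244 days.
December 1–23, 2177: 23 days.
Total: 1 + 244 + 23 = 268 days.
268 mod 7 = 2, so 2 days before Tuesday is Sunday.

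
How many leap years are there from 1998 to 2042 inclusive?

11

Years divisible by 4 in [1998, 2042]: 2000, 2004, 2008, 2012, 2016, 2020, 2024, 2028, 2032, 2036, 2040.
2000 is divisible by 400, so still leap.
No century exceptions apply. Count: 11.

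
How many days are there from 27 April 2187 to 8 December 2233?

Day-of-year of April 27, 2187: 117.
Day-of-year of December 8, 2233: 342.
2187 has 365 days, so 365 − 117 = 248 days remain in 2187.
Full years 2188–2232: 34 common + 11 leap = 34×365 + 11×366 = 16436 days.
Total: 248 + 16436 + 342 = 17026 days.

17026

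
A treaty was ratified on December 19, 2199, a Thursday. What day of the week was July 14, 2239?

Sunday

From December 19, 2199 to December 19, 2238: 39 years, of which 9 contain a Feb 29 — 30×365 + 9×366 = 14244 days.
(2200 is not a leap year (divisible by 100 but not 400).)
December 2238: 31 − 19 = 12 days remain.
Then January (31), February 2239 (28), March (31), April (30), May (31), June (30): 31 + 28 + 31 + 30 + 31 + 30 = 181 days.
July 1–14, 2239: 14 days.
Residual: 207 days.
Total: 14451 days.
14451 mod 7 = 3, so 3 days after Thursday is Sunday.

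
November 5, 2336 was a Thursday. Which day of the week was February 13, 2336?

Count forward from the earlier date (February 13, 2336) to the later (November 5, 2336):
February 2336: 29 − 13 = 16 days remain (2336 is a leap year, so February has 29 days).
Then March (31), April (30), May (31), June (30), July (31), August (31), September (30), October (31): 31 + 30 + 31 + 30 + 31 + 31 + 30 + 31 = 245 days.
November 1–5, 2336: 5 days.
Total: 16 + 245 + 5 = 266 days.
266 is a multiple of 7, so February 13, 2336 falls on the same weekday: Thursday.

Thursday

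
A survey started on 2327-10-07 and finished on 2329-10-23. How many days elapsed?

October 7, 2327 → October 7, 2328: 366 days (2328 is a leap year).
October 7, 2328 → October 7, 2329: 365 days.
Within October 2329: 23 − 7 = 16 days.
Total: 747 days.

747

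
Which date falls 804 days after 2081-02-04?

2083-04-19

Count 804 days after February 4, 2081:
Day-of-year of February 4, 2081: 35.
Day-of-year of April 19, 2083: 109.
2081 has 365 days, so 365 − 35 = 330 days remain in 2081.
Full years: 2082: 365. Sum = 365.
Total: 330 + 365 + 109 = 804 days.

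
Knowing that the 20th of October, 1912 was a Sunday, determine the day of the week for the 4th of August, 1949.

Day-of-year of October 20, 1912: 294.
Day-of-year of August 4, 1949: 216.
1912 has 366 days, so 366 − 294 = 72 days remain in 1912.
Full years 1913–1948: 27 common + 9 leap = 27×365 + 9×366 = 13149 days.
Total: 72 + 13149 + 216 = 13437 days.
13437 mod 7 = 4, so 4 days after Sunday is Thursday.

Thursday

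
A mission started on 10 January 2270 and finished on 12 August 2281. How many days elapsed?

4232

Day-of-year of January 10, 2270: 10.
Day-of-year of August 12, 2281: 224.
2270 has 365 days, so 365 − 10 = 355 days remain in 2270.
Full years 2271–2280: 7 common + 3 leap = 7×365 + 3×366 = 3653 days.
Total: 355 + 3653 + 224 = 4232 days.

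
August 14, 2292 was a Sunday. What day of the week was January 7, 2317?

Day-of-year of August 14, 2292: 227.
Day-of-year of January 7, 2317: 7.
2292 has 366 days, so 366 − 227 = 139 days remain in 2292.
Full years 2293–2316: 19 common + 5 leap = 19×365 + 5×366 = 8765 days.
Total: 139 + 8765 + 7 = 8911 days.
8911 is a multiple of 7, so January 7, 2317 falls on the same weekday: Sunday.

Sunday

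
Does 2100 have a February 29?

No

2100 is not a leap year (divisible by 100 but not 400).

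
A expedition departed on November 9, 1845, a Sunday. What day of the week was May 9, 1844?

Count forward from the earlier date (May 9, 1844) to the later (November 9, 1845):
Day-of-year of May 9, 1844: 130.
Day-of-year of November 9, 1845: 313.
1844 has 366 days, so 366 − 130 = 236 days remain in 1844.
Total: 236 + 313 = 549 days.
549 mod 7 = 3, so 3 days before Sunday is Thursday.

Thursday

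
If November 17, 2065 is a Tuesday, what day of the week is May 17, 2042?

Count forward from the earlier date (May 17, 2042) to the later (November 17, 2065):
Day-of-year of May 17, 2042: 137.
Day-of-year of November 17, 2065: 321.
2042 has 365 days, so 365 − 137 = 228 days remain in 2042.
Full years 2043–2064: 16 common + 6 leap = 16×365 + 6×366 = 8036 days.
Total: 228 + 8036 + 321 = 8585 days.
8585 mod 7 = 3, so 3 days before Tuesday is Saturday.

Saturday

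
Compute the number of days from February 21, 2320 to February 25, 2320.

Within February 2320: 25 − 21 = 4 days.

4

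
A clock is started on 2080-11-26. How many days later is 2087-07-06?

November 26, 2080 → November 26, 2081: 365 days.
November 26, 2081 → November 26, 2082: 365 days.
November 26, 2082 → November 26, 2083: 365 days.
November 26, 2083 → November 26, 2084: 366 days (2084 is a leap year).
November 26, 2084 → November 26, 2085: 365 days.
November 26, 2085 → November 26, 2086: 365 days.
November 2086: 30 − 26 = 4 days remain.
Then December (31), January (31), February 2087 (28), March (31), April (30), May (31), June (30): 31 + 31 + 28 + 31 + 30 + 31 + 30 = 212 days.
July 1–6, 2087: 6 days.
Residual: 222 days.
Total: 2413 days.

2413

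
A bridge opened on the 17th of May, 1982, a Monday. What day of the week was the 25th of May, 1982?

Tuesday

Within May 1982: 25 − 17 = 8 days.
8 mod 7 = 1, so 1 day after Monday is Tuesday.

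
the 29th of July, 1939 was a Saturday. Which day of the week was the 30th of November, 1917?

Friday

Count forward from the earlier date (November 30, 1917) to the later (July 29, 1939):
Day-of-year of November 30, 1917: 334.
Day-of-year of July 29, 1939: 210.
1917 has 365 days, so 365 − 334 = 31 days remain in 1917.
Full years 1918–1938: 16 common + 5 leap = 16×365 + 5×366 = 7670 days.
Total: 31 + 7670 + 210 = 7911 days.
7911 mod 7 = 1, so 1 day before Saturday is Friday.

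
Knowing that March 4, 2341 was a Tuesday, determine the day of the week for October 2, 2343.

March 4, 2341 → March 4, 2342: 365 days.
March 4, 2342 → March 4, 2343: 365 days.
March 2343: 31 − 4 = 27 days remain.
Then April (30), May (31), June (30), July (31), August (31), September (30): 30 + 31 + 30 + 31 + 31 + 30 = 183 days.
October 1–2, 2343: 2 days.
Residual: 212 days.
Total: 942 days.
942 mod 7 = 4, so 4 days after Tuesday is Saturday.

Saturday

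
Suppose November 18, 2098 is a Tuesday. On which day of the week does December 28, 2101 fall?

Wednesday

November 18, 2098 → November 18, 2099: 365 days.
November 18, 2099 → November 18, 2100: 365 days (2100 is not a leap year (divisible by 100 but not 400)).
November 18, 2100 → November 18, 2101: 365 days.
November 2101: 30 − 18 = 12 days remain.
December 1–28, 2101: 28 days.
Residual: 40 days.
Total: 1135 days.
1135 mod 7 = 1, so 1 day after Tuesday is Wednesday.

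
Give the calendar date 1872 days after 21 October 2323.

5 December 2328

Count 1872 days after October 21, 2323:
Day-of-year of October 21, 2323: 294.
Day-of-year of December 5, 2328: 340.
2323 has 365 days, so 365 − 294 = 71 days remain in 2323.
Full years: 2324: 366; 2325: 365; 2326: 365; 2327: 365. Sum = 1461.
Total: 71 + 1461 + 340 = 1872 days.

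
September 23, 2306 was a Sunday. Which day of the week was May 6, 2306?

Count forward from the earlier date (May 6, 2306) to the later (September 23, 2306):
May 2306: 31 − 6 = 25 days remain.
Then June (30), July (31), August (31): 30 + 31 + 31 = 92 days.
September 1–23, 2306: 23 days.
Total: 25 + 92 + 23 = 140 days.
140 is a multiple of 7, so May 6, 2306 falls on the same weekday: Sunday.

Sunday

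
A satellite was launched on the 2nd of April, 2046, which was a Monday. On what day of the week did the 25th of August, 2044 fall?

Count forward from the earlier date (August 25, 2044) to the later (April 2, 2046):
August 25, 2044 → August 25, 2045: 365 days.
August 2045: 31 − 25 = 6 days remain.
Then September (30), October (31), November (30), December (31), January (31), February 2046 (28), March (31): 30 + 31 + 30 + 31 + 31 + 28 + 31 = 212 days.
April 1–2, 2046: 2 days.
Residual: 220 days.
Total: 585 days.
585 mod 7 = 4, so 4 days before Monday is Thursday.

Thursday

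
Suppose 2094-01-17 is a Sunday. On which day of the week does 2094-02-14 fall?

Sunday

January 2094: 31 − 17 = 14 days remain.
February 1–14, 2094: 14 days (2094 is not a leap year).
Total: 14 + 14 = 28 days.
28 is a multiple of 7, so 2094-02-14 falls on the same weekday: Sunday.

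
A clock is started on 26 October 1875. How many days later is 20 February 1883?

2674

From October 26, 1875 to October 26, 1882: 7 years, of which 2 contain a Feb 29 — 5×365 + 2×366 = 2557 days.
October 1882: 31 − 26 = 5 days remain.
Then November (30), December (31), January (31): 30 + 31 + 31 = 92 days.
February 1–20, 1883: 20 days (1883 is not a leap year).
Residual: 117 days.
Total: 2674 days.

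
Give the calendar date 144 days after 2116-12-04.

2117-04-27

Count 144 days after December 4, 2116:
December 2116: 31 − 4 = 27 days remain.
Then January (31), February 2117 (28), March (31): 31 + 28 + 31 = 90 days.
April 1–27, 2117: 27 days.
Total: 27 + 90 + 27 = 144 days.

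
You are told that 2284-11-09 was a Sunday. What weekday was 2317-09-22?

Saturday

From November 9, 2284 to November 9, 2316: 32 years, of which 7 contain a Feb 29 — 25×365 + 7×366 = 11687 days.
(2300 is not a leap year (divisible by 100 but not 400).)
November 2316: 30 − 9 = 21 days remain.
Then 9 full months totalling 274 days.
September 1–22, 2317: 22 days.
Residual: 317 days.
Total: 12004 days.
12004 mod 7 = 6, so 6 days after Sunday is Saturday.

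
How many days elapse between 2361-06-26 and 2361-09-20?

86

June 2361: 30 − 26 = 4 days remain.
Then July (31), August (31): 31 + 31 = 62 days.
September 1–20, 2361: 20 days.
Total: 4 + 62 + 20 = 86 days.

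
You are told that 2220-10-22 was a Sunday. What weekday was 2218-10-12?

Count forward from the earlier date (October 12, 2218) to the later (October 22, 2220):
October 12, 2218 → October 12, 2219: 365 days.
October 12, 2219 → October 12, 2220: 366 days (2220 is a leap year).
Within October 2220: 22 − 12 = 10 days.
Total: 741 days.
741 mod 7 = 6, so 6 days before Sunday is Monday.

Monday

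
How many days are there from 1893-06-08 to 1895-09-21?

835

Day-of-year of June 8, 1893: 159.
Day-of-year of September 21, 1895: 264.
1893 has 365 days, so 365 − 159 = 206 days remain in 1893.
Full years: 1894: 365. Sum = 365.
Total: 206 + 365 + 264 = 835 days.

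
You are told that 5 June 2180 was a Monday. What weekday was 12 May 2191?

From June 5, 2180 to June 5, 2190: 10 years, of which 2 contain a Feb 29 — 8×365 + 2×366 = 3652 days.
June 2190: 30 − 5 = 25 days remain.
Then 10 full months totalling 304 days.
May 1–12, 2191: 12 days.
Residual: 341 days.
Total: 3993 days.
3993 mod 7 = 3, so 3 days after Monday is Thursday.

Thursday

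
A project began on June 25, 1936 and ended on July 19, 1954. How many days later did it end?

6598

From June 25, 1936 to June 25, 1954: 18 years, of which 4 contain a Feb 29 — 14×365 + 4×366 = 6574 days.
June 1954: 30 − 25 = 5 days remain.
July 1–19, 1954: 19 days.
Residual: 24 days.
Total: 6598 days.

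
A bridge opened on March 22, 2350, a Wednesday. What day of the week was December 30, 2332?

Friday

Count forward from the earlier date (December 30, 2332) to the later (March 22, 2350):
From December 30, 2332 to December 30, 2349: 17 years, of which 4 contain a Feb 29 — 13×365 + 4×366 = 6209 days.
December 2349: 31 − 30 = 1 day remains.
Then January (31), February 2350 (28): 31 + 28 = 59 days.
March 1–22, 2350: 22 days.
Residual: 82 days.
Total: 6291 days.
6291 mod 7 = 5, so 5 days before Wednesday is Friday.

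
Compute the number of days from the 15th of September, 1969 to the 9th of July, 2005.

Day-of-year of September 15, 1969: 258.
Day-of-year of July 9, 2005: 190.
1969 has 365 days, so 365 − 258 = 107 days remain in 1969.
Full years 1970–2004: 26 common + 9 leap = 26×365 + 9×366 = 12784 days.
Total: 107 + 12784 + 190 = 13081 days.

13081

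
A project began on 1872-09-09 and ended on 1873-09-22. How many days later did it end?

September 9, 1872 → September 9, 1873: 365 days.
Within September 1873: 22 − 9 = 13 days.
Total: 378 days.

378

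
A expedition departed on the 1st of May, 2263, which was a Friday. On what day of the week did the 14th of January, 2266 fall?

Sunday

May 1, 2263 → May 1, 2264: 366 days (2264 is a leap year).
May 1, 2264 → May 1, 2265: 365 days.
May 2265: 31 − 1 = 30 days remain.
Then June (30), July (31), August (31), September (30), October (31), November (30), December (31): 30 + 31 + 31 + 30 + 31 + 30 + 31 = 214 days.
January 1–14, 2266: 14 days.
Residual: 258 days.
Total: 989 days.
989 mod 7 = 2, so 2 days after Friday is Sunday.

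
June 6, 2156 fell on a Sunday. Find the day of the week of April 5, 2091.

Count forward from the earlier date (April 5, 2091) to the later (June 6, 2156):
Day-of-year of April 5, 2091: 95.
Day-of-year of June 6, 2156: 158.
2091 has 365 days, so 365 − 95 = 270 days remain in 2091.
Full years 2092–2155: 49 common + 15 leap = 49×365 + 15×366 = 23375 days.
Total: 270 + 23375 + 158 = 23803 days.
23803 mod 7 = 3, so 3 days before Sunday is Thursday.

Thursday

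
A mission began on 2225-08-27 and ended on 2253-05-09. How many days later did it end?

10117

From August 27, 2225 to August 27, 2252: 27 years, of which 7 contain a Feb 29 — 20×365 + 7×366 = 9862 days.
August 2252: 31 − 27 = 4 days remain.
Then September (30), October (31), November (30), December (31), January (31), February 2253 (28), March (31), April (30): 30 + 31 + 30 + 31 + 31 + 28 + 31 + 30 = 242 days.
May 1–9, 2253: 9 days.
Residual: 255 days.
Total: 10117 days.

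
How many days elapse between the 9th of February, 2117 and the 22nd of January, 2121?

Day-of-year of February 9, 2117: 40.
Day-of-year of January 22, 2121: 22.
2117 has 365 days, so 365 − 40 = 325 days remain in 2117.
Full years: 2118: 365; 2119: 365; 2120: 366. Sum = 1096.
Total: 325 + 1096 + 22 = 1443 days.

1443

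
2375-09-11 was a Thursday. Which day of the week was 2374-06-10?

Count forward from the earlier date (June 10, 2374) to the later (September 11, 2375):
June 10, 2374 → June 10, 2375: 365 days.
June 2375: 30 − 10 = 20 days remain.
Then July (31), August (31): 31 + 31 = 62 days.
September 1–11, 2375: 11 days.
Residual: 93 days.
Total: 458 days.
458 mod 7 = 3, so 3 days before Thursday is Monday.

Monday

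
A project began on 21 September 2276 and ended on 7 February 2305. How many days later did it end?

Day-of-year of September 21, 2276: 265.
Day-of-year of February 7, 2305: 38.
2276 has 366 days, so 366 − 265 = 101 days remain in 2276.
Full years 2277–2304: 22 common + 6 leap = 22×365 + 6×366 = 10226 days.
Total: 101 + 10226 + 38 = 10365 days.

10365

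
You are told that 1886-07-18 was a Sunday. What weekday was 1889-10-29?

July 18, 1886 → July 18, 1887: 365 days.
July 18, 1887 → July 18, 1888: 366 days (1888 is a leap year).
July 18, 1888 → July 18, 1889: 365 days.
July 1889: 31 − 18 = 13 days remain.
Then August (31), September (30): 31 + 30 = 61 days.
October 1–29, 1889: 29 days.
Residual: 103 days.
Total: 1199 days.
1199 mod 7 = 2, so 2 days after Sunday is Tuesday.

Tuesday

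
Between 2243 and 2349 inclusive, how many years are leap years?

Years divisible by 4: 2244, 2248, …, 2348 — 27 in all.
Of these, 2300 is divisible by 100 but not 400, so not leap.
Leap years: 27 − 1 = 26.

26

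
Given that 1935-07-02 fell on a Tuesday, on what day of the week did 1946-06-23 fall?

Sunday

Day-of-year of July 2, 1935: 183.
Day-of-year of June 23, 1946: 174.
1935 has 365 days, so 365 − 183 = 182 days remain in 1935.
Full years 1936–1945: 7 common + 3 leap = 7×365 + 3×366 = 3653 days.
Total: 182 + 3653 + 174 = 4009 days.
4009 mod 7 = 5, so 5 days after Tuesday is Sunday.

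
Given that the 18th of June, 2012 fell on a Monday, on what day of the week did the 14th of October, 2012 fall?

June 2012: 30 − 18 = 12 days remain.
Then July (31), August (31), September (30): 31 + 31 + 30 = 92 days.
October 1–14, 2012: 14 days.
Total: 12 + 92 + 14 = 118 days.
118 mod 7 = 6, so 6 days after Monday is Sunday.

Sunday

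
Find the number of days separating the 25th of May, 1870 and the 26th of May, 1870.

Within May 1870: 26 − 25 = 1 day.

1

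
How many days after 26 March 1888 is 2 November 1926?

14099

From March 26, 1888 to March 26, 1926: 38 years, of which 8 contain a Feb 29 — 30×365 + 8×366 = 13878 days.
(1900 is not a leap year (divisible by 100 but not 400).)
March 1926: 31 − 26 = 5 days remain.
Then April (30), May (31), June (30), July (31), August (31), September (30), October (31): 30 + 31 + 30 + 31 + 31 + 30 + 31 = 214 days.
November 1–2, 1926: 2 days.
Residual: 221 days.
Total: 14099 days.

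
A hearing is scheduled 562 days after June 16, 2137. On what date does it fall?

December 30, 2138

Count 562 days after June 16, 2137:
June 2137: 30 − 16 = 14 days remain.
Then 17 full months totalling 518 days.
December 1–30, 2138: 30 days.
Total: 14 + 518 + 30 = 562 days.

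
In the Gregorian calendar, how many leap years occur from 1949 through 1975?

6

Years divisible by 4 in [1949, 1975]: 1952, 1956, 1960, 1964, 1968, 1972.
No century exceptions apply. Count: 6.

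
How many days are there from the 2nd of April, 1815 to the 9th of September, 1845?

11118

From April 2, 1815 to April 2, 1845: 30 years, of which 8 contain a Feb 29 — 22×365 + 8×366 = 10958 days.
April 1845: 30 − 2 = 28 days remain.
Then May (31), June (30), July (31), August (31): 31 + 30 + 31 + 31 = 123 days.
September 1–9, 1845: 9 days.
Residual: 160 days.
Total: 11118 days.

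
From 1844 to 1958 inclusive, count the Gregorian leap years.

Years divisible by 4: 1844, 1848, …, 1956 — 29 in all.
Of these, 1900 is divisible by 100 but not 400, so not leap.
Leap years: 29 − 1 = 28.

28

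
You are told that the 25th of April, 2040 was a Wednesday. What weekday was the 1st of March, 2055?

Monday

From April 25, 2040 to April 25, 2054: 14 years, of which 3 contain a Feb 29 — 11×365 + 3×366 = 5113 days.
April 2054: 30 − 25 = 5 days remain.
Then 10 full months totalling 304 days.
March 1, 2055: 1 day.
Residual: 310 days.
Total: 5423 days.
5423 mod 7 = 5, so 5 days after Wednesday is Monday.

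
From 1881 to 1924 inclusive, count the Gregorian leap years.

10

Years divisible by 4 in [1881, 1924]: 1884, 1888, 1892, 1896, 1900, 1904, 1908, 1912, 1916, 1920, 1924.
Of these, 1900 is divisible by 100 but not 400, so not leap.
Leap years: 11 − 1 = 10.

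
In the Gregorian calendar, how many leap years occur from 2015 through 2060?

12

Years divisible by 4 in [2015, 2060]: 2016, 2020, 2024, 2028, 2032, 2036, 2040, 2044, 2048, 2052, 2056, 2060.
No century exceptions apply. Count: 12.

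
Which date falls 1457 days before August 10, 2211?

August 14, 2207

Count 1457 days before August 10, 2211:
Day-of-year of August 14, 2207: 226.
Day-of-year of August 10, 2211: 222.
2207 has 365 days, so 365 − 226 = 139 days remain in 2207.
Full years: 2208: 366; 2209: 365; 2210: 365. Sum = 1096.
Total: 139 + 1096 + 222 = 1457 days.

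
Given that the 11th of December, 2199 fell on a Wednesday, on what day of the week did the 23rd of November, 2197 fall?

Count forward from the earlier date (November 23, 2197) to the later (December 11, 2199):
November 2197: 30 − 23 = 7 days remain.
Then 24 full months totalling 730 days.
December 1–11, 2199: 11 days.
Total: 7 + 730 + 11 = 748 days.
748 mod 7 = 6, so 6 days before Wednesday is Thursday.

Thursday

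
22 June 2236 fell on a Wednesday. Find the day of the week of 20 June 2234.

Count forward from the earlier date (June 20, 2234) to the later (June 22, 2236):
June 20, 2234 → June 20, 2235: 365 days.
June 20, 2235 → June 20, 2236: 366 days (2236 is a leap year).
Within June 2236: 22 − 20 = 2 days.
Total: 733 days.
733 mod 7 = 5, so 5 days before Wednesday is Friday.

Friday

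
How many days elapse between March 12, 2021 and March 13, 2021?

1

Within March 2021: 13 − 12 = 1 day.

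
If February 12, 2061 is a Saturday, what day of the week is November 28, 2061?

February 2061: 28 − 12 = 16 days remain (2061 is not a leap year, so February has 28 days).
Then March (31), April (30), May (31), June (30), July (31), August (31), September (30), October (31): 31 + 30 + 31 + 30 + 31 + 31 + 30 + 31 = 245 days.
November 1–28, 2061: 28 days.
Total: 16 + 245 + 28 = 289 days.
289 mod 7 = 2, so 2 days after Saturday is Monday.

Monday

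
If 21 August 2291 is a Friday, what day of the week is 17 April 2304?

From August 21, 2291 to August 21, 2303: 12 years, of which 2 contain a Feb 29 — 10×365 + 2×366 = 4382 days.
(2300 is not a leap year (divisible by 100 but not 400).)
August 2303: 31 − 21 = 10 days remain.
Then September (30), October (31), November (30), December (31), January (31), February 2304 (29), March (31): 30 + 31 + 30 + 31 + 31 + 29 + 31 = 213 days.
April 1–17, 2304: 17 days.
Residual: 240 days.
Total: 4622 days.
4622 mod 7 = 2, so 2 days after Friday is Sunday.

Sunday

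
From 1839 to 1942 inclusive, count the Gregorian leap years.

25

Years divisible by 4: 1840, 1844, …, 1940 — 26 in all.
Of these, 1900 is divisible by 100 but not 400, so not leap.
Leap years: 26 − 1 = 25.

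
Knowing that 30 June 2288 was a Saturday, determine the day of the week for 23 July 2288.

June 2288: 30 − 30 = 0 days remain.
July 1–23, 2288: 23 days.
Total: 0 + 23 = 23 days.
23 mod 7 = 2, so 2 days after Saturday is Monday.

Monday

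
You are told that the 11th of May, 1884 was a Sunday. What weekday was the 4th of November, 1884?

Tuesday

May 1884: 31 − 11 = 20 days remain.
Then June (30), July (31), August (31), September (30), October (31): 30 + 31 + 31 + 30 + 31 = 153 days.
November 1–4, 1884: 4 days.
Total: 20 + 153 + 4 = 177 days.
177 mod 7 = 2, so 2 days after Sunday is Tuesday.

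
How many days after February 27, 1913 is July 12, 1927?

Day-of-year of February 27, 1913: 58.
Day-of-year of July 12, 1927: 193.
1913 has 365 days, so 365 − 58 = 307 days remain in 1913.
Full years 1914–1926: 10 common + 3 leap = 10×365 + 3×366 = 4748 days.
Total: 307 + 4748 + 193 = 5248 days.

5248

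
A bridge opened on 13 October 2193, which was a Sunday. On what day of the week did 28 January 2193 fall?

Count forward from the earlier date (January 28, 2193) to the later (October 13, 2193):
January 2193: 31 − 28 = 3 days remain.
Then February 2193 (28), March (31), April (30), May (31), June (30), July (31), August (31), September (30): 28 + 31 + 30 + 31 + 30 + 31 + 31 + 30 = 242 days.
October 1–13, 2193: 13 days.
Total: 3 + 242 + 13 = 258 days.
258 mod 7 = 6, so 6 days before Sunday is Monday.

Monday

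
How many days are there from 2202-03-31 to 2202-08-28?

150

March 2202: 31 − 31 = 0 days remain.
Then April (30), May (31), June (30), July (31): 30 + 31 + 30 + 31 = 122 days.
August 1–28, 2202: 28 days.
Total: 0 + 122 + 28 = 150 days.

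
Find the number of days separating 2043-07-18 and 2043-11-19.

July 2043: 31 − 18 = 13 days remain.
Then August (31), September (30), October (31): 31 + 30 + 31 = 92 days.
November 1–19, 2043: 19 days.
Total: 13 + 92 + 19 = 124 days.

124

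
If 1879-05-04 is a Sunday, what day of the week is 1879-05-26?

Monday

Within May 1879: 26 − 4 = 22 days.
22 mod 7 = 1, so 1 day after Sunday is Monday.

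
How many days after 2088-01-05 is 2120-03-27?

Day-of-year of January 5, 2088: 5.
Day-of-year of March 27, 2120: 87.
2088 has 366 days, so 366 − 5 = 361 days remain in 2088.
Full years 2089–2119: 25 common + 6 leap = 25×365 + 6×366 = 11321 days.
Total: 361 + 11321 + 87 = 11769 days.

11769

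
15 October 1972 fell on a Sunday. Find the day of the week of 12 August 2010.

Thursday

Day-of-year of October 15, 1972: 289.
Day-of-year of August 12, 2010: 224.
1972 has 366 days, so 366 − 289 = 77 days remain in 1972.
Full years 1973–2009: 28 common + 9 leap = 28×365 + 9×366 = 13514 days.
Total: 77 + 13514 + 224 = 13815 days.
13815 mod 7 = 4, so 4 days after Sunday is Thursday.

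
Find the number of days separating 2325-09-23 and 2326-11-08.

411

Day-of-year of September 23, 2325: 266.
Day-of-year of November 8, 2326: 312.
2325 has 365 days, so 365 − 266 = 99 days remain in 2325.
Total: 99 + 312 = 411 days.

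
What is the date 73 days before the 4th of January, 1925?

the 23rd of October, 1924

Count 73 days before January 4, 1925:
Day-of-year of October 23, 1924: 297.
Day-of-year of January 4, 1925: 4.
1924 has 366 days, so 366 − 297 = 69 days remain in 1924.
Total: 69 + 4 = 73 days.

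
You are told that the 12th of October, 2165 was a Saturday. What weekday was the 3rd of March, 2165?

Count forward from the earlier date (March 3, 2165) to the later (October 12, 2165):
March 2165: 31 − 3 = 28 days remain.
Then April (30), May (31), June (30), July (31), August (31), September (30): 30 + 31 + 30 + 31 + 31 + 30 = 183 days.
October 1–12, 2165: 12 days.
Total: 28 + 183 + 12 = 223 days.
223 mod 7 = 6, so 6 days before Saturday is Sunday.

Sunday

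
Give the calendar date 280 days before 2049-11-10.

2049-02-03

Count 280 days before November 10, 2049:
February 2049: 28 − 3 = 25 days remain (2049 is not a leap year, so February has 28 days).
Then March (31), April (30), May (31), June (30), July (31), August (31), September (30), October (31): 31 + 30 + 31 + 30 + 31 + 31 + 30 + 31 = 245 days.
November 1–10, 2049: 10 days.
Total: 25 + 245 + 10 = 280 days.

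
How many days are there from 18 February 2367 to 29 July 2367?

February 2367: 28 − 18 = 10 days remain (2367 is not a leap year, so February has 28 days).
Then March (31), April (30), May (31), June (30): 31 + 30 + 31 + 30 = 122 days.
July 1–29, 2367: 29 days.
Total: 10 + 122 + 29 = 161 days.

161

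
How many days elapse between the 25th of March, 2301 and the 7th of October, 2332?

11519

Day-of-year of March 25, 2301: 84.
Day-of-year of October 7, 2332: 281.
2301 has 365 days, so 365 − 84 = 281 days remain in 2301.
Full years 2302–2331: 23 common + 7 leap = 23×365 + 7×366 = 10957 days.
Total: 281 + 10957 + 281 = 11519 days.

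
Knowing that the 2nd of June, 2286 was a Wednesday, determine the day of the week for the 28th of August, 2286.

Saturday

June 2286: 30 − 2 = 28 days remain.
Then July (31): 31 days.
August 1–28, 2286: 28 days.
Total: 28 + 31 + 28 = 87 days.
87 mod 7 = 3, so 3 days after Wednesday is Saturday.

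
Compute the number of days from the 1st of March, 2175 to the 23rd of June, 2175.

114

March 2175: 31 − 1 = 30 days remain.
Then April (30), May (31): 30 + 31 = 61 days.
June 1–23, 2175: 23 days.
Total: 30 + 61 + 23 = 114 days.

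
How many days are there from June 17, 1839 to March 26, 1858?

From June 17, 1839 to June 17, 1857: 18 years, of which 5 contain a Feb 29 — 13×365 + 5×366 = 6575 days.
June 1857: 30 − 17 = 13 days remain.
Then July (31), August (31), September (30), October (31), November (30), December (31), January (31), February 1858 (28): 31 + 31 + 30 + 31 + 30 + 31 + 31 + 28 = 243 days.
March 1–26, 1858: 26 days.
Residual: 282 days.
Total: 6857 days.

6857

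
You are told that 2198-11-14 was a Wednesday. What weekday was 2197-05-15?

Count forward from the earlier date (May 15, 2197) to the later (November 14, 2198):
May 2197: 31 − 15 = 16 days remain.
Then 17 full months totalling 518 days.
November 1–14, 2198: 14 days.
Total: 16 + 518 + 14 = 548 days.
548 mod 7 = 2, so 2 days before Wednesday is Monday.

Monday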